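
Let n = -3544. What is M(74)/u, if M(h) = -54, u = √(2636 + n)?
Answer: 27*I*√227/227 ≈ 1.7921*I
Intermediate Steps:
u = 2*I*√227 (u = √(2636 - 3544) = √(-908) = 2*I*√227 ≈ 30.133*I)
M(74)/u = -54*(-I*√227/454) = -(-27)*I*√227/227 = 27*I*√227/227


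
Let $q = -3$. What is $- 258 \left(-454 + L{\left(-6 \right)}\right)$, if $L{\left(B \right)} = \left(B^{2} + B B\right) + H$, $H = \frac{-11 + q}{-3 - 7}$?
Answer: $\frac{490974}{5} \approx 98195.0$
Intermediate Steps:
$H = \frac{7}{5}$ ($H = \frac{-11 - 3}{-3 - 7} = - \frac{14}{-10} = \left(-14\right) \left(- \frac{1}{10}\right) = \frac{7}{5} \approx 1.4$)
$L{\left(B \right)} = \frac{7}{5} + 2 B^{2}$ ($L{\left(B \right)} = \left(B^{2} + B B\right) + \frac{7}{5} = \left(B^{2} + B^{2}\right) + \frac{7}{5} = 2 B^{2} + \frac{7}{5} = \frac{7}{5} + 2 B^{2}$)
$- 258 \left(-454 + L{\left(-6 \right)}\right) = - 258 \left(-454 + \left(\frac{7}{5} + 2 \left(-6\right)^{2}\right)\right) = - 258 \left(-454 + \left(\frac{7}{5} + 2 \cdot 36\right)\right) = - 258 \left(-454 + \left(\frac{7}{5} + 72\right)\right) = - 258 \left(-454 + \frac{367}{5}\right) = \left(-258\right) \left(- \frac{1903}{5}\right) = \frac{490974}{5}$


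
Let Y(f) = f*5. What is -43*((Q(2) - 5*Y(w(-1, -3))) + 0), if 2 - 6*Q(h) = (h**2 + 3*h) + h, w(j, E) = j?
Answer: -3010/3 ≈ -1003.3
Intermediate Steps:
Y(f) = 5*f
Q(h) = 1/3 - 2*h/3 - h**2/6 (Q(h) = 1/3 - ((h**2 + 3*h) + h)/6 = 1/3 - (h**2 + 4*h)/6 = 1/3 + (-2*h/3 - h**2/6) = 1/3 - 2*h/3 - h**2/6)
-43*((Q(2) - 5*Y(w(-1, -3))) + 0) = -43*(((1/3 - 2/3*2 - 1/6*2**2) - 25*(-1)) + 0) = -43*(((1/3 - 4/3 - 1/6*4) - 5*(-5)) + 0) = -43*(((1/3 - 4/3 - 2/3) + 25) + 0) = -43*((-5/3 + 25) + 0) = -43*(70/3 + 0) = -43*70/3 = -3010/3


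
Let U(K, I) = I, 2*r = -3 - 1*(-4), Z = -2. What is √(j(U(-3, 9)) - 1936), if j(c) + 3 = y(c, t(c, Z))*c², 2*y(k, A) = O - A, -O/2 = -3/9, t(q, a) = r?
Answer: I*√7729/2 ≈ 43.957*I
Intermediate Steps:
r = ½ (r = (-3 - 1*(-4))/2 = (-3 + 4)/2 = (½)*1 = ½ ≈ 0.50000)
t(q, a) = ½
O = ⅔ (O = -(-6)/9 = -2*(-⅓) = ⅔ ≈ 0.66667)
y(k, A) = ⅓ - A/2 (y(k, A) = (⅔ - A)/2 = ⅓ - A/2)
j(c) = -3 + c²/12 (j(c) = -3 + (⅓ - ½*½)*c² = -3 + (⅓ - ¼)*c² = -3 + c²/12)
√(j(U(-3, 9)) - 1936) = √((-3 + (1/12)*9²) - 1936) = √((-3 + (1/12)*81) - 1936) = √((-3 + 27/4) - 1936) = √(15/4 - 1936) = √(-7729/4) = I*√7729/2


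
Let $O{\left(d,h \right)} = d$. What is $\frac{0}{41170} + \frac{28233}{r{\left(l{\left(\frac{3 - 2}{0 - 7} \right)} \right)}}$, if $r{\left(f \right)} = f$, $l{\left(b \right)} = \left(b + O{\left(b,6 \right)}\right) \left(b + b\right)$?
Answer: $\frac{1383417}{4} \approx 3.4585 \cdot 10^{5}$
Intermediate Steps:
$l{\left(b \right)} = 4 b^{2}$ ($l{\left(b \right)} = \left(b + b\right) \left(b + b\right) = 2 b 2 b = 4 b^{2}$)
$\frac{0}{41170} + \frac{28233}{r{\left(l{\left(\frac{3 - 2}{0 - 7} \right)} \right)}} = \frac{0}{41170} + \frac{28233}{4 \left(\frac{3 - 2}{0 - 7}\right)^{2}} = 0 \cdot \frac{1}{41170} + \frac{28233}{4 \left(1 \frac{1}{-7}\right)^{2}} = 0 + \frac{28233}{4 \left(1 \left(- \frac{1}{7}\right)\right)^{2}} = 0 + \frac{28233}{4 \left(- \frac{1}{7}\right)^{2}} = 0 + \frac{28233}{4 \cdot \frac{1}{49}} = 0 + \frac{28233}{\frac{4}{49}} = 0 + 28233 \cdot \frac{49}{4} = 0 + \frac{1383417}{4} = \frac{1383417}{4}$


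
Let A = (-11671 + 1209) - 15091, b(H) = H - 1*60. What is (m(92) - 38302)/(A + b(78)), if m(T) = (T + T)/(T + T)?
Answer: 38301/25535 ≈ 1.4999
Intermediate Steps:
m(T) = 1 (m(T) = (2*T)/((2*T)) = (2*T)*(1/(2*T)) = 1)
b(H) = -60 + H (b(H) = H - 60 = -60 + H)
A = -25553 (A = -10462 - 15091 = -25553)
(m(92) - 38302)/(A + b(78)) = (1 - 38302)/(-25553 + (-60 + 78)) = -38301/(-25553 + 18) = -38301/(-25535) = -38301*(-1/25535) = 38301/25535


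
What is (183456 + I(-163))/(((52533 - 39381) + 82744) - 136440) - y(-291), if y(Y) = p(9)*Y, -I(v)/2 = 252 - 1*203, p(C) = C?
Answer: 7571527/2896 ≈ 2614.5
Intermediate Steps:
I(v) = -98 (I(v) = -2*(252 - 1*203) = -2*(252 - 203) = -2*49 = -98)
y(Y) = 9*Y
(183456 + I(-163))/(((52533 - 39381) + 82744) - 136440) - y(-291) = (183456 - 98)/(((52533 - 39381) + 82744) - 136440) - 9*(-291) = 183358/((13152 + 82744) - 136440) - 1*(-2619) = 183358/(95896 - 136440) + 2619 = 183358/(-40544) + 2619 = 183358*(-1/40544) + 2619 = -13097/2896 + 2619 = 7571527/2896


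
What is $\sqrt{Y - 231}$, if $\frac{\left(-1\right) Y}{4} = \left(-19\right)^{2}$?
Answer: $5 i \sqrt{67} \approx 40.927 i$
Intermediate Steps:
$Y = -1444$ ($Y = - 4 \left(-19\right)^{2} = \left(-4\right) 361 = -1444$)
$\sqrt{Y - 231} = \sqrt{-1444 - 231} = \sqrt{-1675} = 5 i \sqrt{67}$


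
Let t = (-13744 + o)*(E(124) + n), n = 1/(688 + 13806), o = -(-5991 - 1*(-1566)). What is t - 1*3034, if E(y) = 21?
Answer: -2880445421/14494 ≈ -1.9873e+5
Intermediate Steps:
o = 4425 (o = -(-5991 + 1566) = -1*(-4425) = 4425)
n = 1/14494 ≈ 6.8994e-5
t = -2836470625/14494 (t = (-13744 + 4425)*(21 + 1/14494) = -9319*304375/14494 = -2836470625/14494 ≈ -1.9570e+5)
t - 1*3034 = -2836470625/14494 - 1*3034 = -2836470625/14494 - 3034 = -2880445421/14494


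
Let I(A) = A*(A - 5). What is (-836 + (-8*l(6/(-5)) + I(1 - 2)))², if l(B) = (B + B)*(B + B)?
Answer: 479697604/625 ≈ 7.6752e+5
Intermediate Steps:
I(A) = A*(-5 + A)
l(B) = 4*B² (l(B) = (2*B)*(2*B) = 4*B²)
(-836 + (-8*l(6/(-5)) + I(1 - 2)))² = (-836 + (-32*(6/(-5))² + (1 - 2)*(-5 + (1 - 2))))² = (-836 + (-32*(6*(-⅕))² - (-5 - 1)))² = (-836 + (-32*(-6/5)² - 1*(-6)))² = (-836 + (-32*36/25 + 6))² = (-836 + (-8*144/25 + 6))² = (-836 + (-1152/25 + 6))² = (-836 - 1002/25)² = (-21902/25)² = 479697604/625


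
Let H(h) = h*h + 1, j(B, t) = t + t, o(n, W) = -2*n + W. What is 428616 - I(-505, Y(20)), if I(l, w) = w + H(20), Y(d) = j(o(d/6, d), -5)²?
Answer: 428115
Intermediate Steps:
o(n, W) = W - 2*n
j(B, t) = 2*t
H(h) = 1 + h² (H(h) = h² + 1 = 1 + h²)
Y(d) = 100 (Y(d) = (2*(-5))² = (-10)² = 100)
I(l, w) = 401 + w (I(l, w) = w + (1 + 20²) = w + (1 + 400) = w + 401 = 401 + w)
428616 - I(-505, Y(20)) = 428616 - (401 + 100) = 428616 - 1*501 = 428616 - 501 = 428115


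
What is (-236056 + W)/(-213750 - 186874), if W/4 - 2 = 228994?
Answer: -84991/50078 ≈ -1.6972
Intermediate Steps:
W = 915984 (W = 8 + 4*228994 = 8 + 915976 = 915984)
(-236056 + W)/(-213750 - 186874) = (-236056 + 915984)/(-213750 - 186874) = 679928/(-400624) = 679928*(-1/400624) = -84991/50078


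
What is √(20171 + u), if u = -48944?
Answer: 3*I*√3197 ≈ 169.63*I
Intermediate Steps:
√(20171 + u) = √(20171 - 48944) = √(-28773) = 3*I*√3197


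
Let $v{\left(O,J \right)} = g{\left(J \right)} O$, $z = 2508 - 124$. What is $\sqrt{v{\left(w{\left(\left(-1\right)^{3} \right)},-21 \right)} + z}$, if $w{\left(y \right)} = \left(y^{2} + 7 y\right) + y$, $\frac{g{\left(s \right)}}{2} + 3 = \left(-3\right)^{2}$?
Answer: $10 \sqrt{23} \approx 47.958$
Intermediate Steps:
$g{\left(s \right)} = 12$ ($g{\left(s \right)} = -6 + 2 \left(-3\right)^{2} = -6 + 2 \cdot 9 = -6 + 18 = 12$)
$w{\left(y \right)} = y^{2} + 8 y$
$z = 2384$
$v{\left(O,J \right)} = 12 O$
$\sqrt{v{\left(w{\left(\left(-1\right)^{3} \right)},-21 \right)} + z} = \sqrt{12 \left(-1\right)^{3} \left(8 + \left(-1\right)^{3}\right) + 2384} = \sqrt{12 \left(- (8 - 1)\right) + 2384} = \sqrt{12 \left(\left(-1\right) 7\right) + 2384} = \sqrt{12 \left(-7\right) + 2384} = \sqrt{-84 + 2384} = \sqrt{2300} = 10 \sqrt{23}$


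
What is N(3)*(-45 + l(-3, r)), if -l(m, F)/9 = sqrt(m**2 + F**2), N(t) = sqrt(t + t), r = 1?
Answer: 9*sqrt(6)*(-5 - sqrt(10)) ≈ -179.94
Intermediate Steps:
N(t) = sqrt(2)*sqrt(t) (N(t) = sqrt(2*t) = sqrt(2)*sqrt(t))
l(m, F) = -9*sqrt(F**2 + m**2) (l(m, F) = -9*sqrt(m**2 + F**2) = -9*sqrt(F**2 + m**2))
N(3)*(-45 + l(-3, r)) = (sqrt(2)*sqrt(3))*(-45 - 9*sqrt(1**2 + (-3)**2)) = sqrt(6)*(-45 - 9*sqrt(1 + 9)) = sqrt(6)*(-45 - 9*sqrt(10))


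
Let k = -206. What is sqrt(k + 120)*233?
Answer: 233*I*sqrt(86) ≈ 2160.8*I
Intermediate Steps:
sqrt(k + 120)*233 = sqrt(-206 + 120)*233 = sqrt(-86)*233 = (I*sqrt(86))*233 = 233*I*sqrt(86)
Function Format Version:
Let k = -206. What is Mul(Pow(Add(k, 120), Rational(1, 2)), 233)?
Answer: Mul(233, I, Pow(86, Rational(1, 2))) ≈ Mul(2160.8, I)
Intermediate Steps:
Mul(Pow(Add(k, 120), Rational(1, 2)), 233) = Mul(Pow(Add(-206, 120), Rational(1, 2)), 233) = Mul(Pow(-86, Rational(1, 2)), 233) = Mul(Mul(I, Pow(86, Rational(1, 2))), 233) = Mul(233, I, Pow(86, Rational(1, 2)))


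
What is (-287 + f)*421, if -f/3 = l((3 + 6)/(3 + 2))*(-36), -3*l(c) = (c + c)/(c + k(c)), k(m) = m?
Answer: -135983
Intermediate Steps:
l(c) = -⅓ (l(c) = -(c + c)/(3*(c + c)) = -2*c/(3*(2*c)) = -2*c*1/(2*c)/3 = -⅓*1 = -⅓)
f = -36 (f = -(-1)*(-36) = -3*12 = -36)
(-287 + f)*421 = (-287 - 36)*421 = -323*421 = -135983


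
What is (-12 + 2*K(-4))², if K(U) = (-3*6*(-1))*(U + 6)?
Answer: 3600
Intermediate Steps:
K(U) = 108 + 18*U (K(U) = (-18*(-1))*(6 + U) = 18*(6 + U) = 108 + 18*U)
(-12 + 2*K(-4))² = (-12 + 2*(108 + 18*(-4)))² = (-12 + 2*(108 - 72))² = (-12 + 2*36)² = (-12 + 72)² = 60² = 3600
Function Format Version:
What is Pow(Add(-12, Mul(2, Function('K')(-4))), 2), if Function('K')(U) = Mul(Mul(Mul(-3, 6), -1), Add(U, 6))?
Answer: 3600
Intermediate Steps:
Function('K')(U) = Add(108, Mul(18, U)) (Function('K')(U) = Mul(Mul(-18, -1), Add(6, U)) = Mul(18, Add(6, U)) = Add(108, Mul(18, U)))
Pow(Add(-12, Mul(2, Function('K')(-4))), 2) = Pow(Add(-12, Mul(2, Add(108, Mul(18, -4)))), 2) = Pow(Add(-12, Mul(2, Add(108, -72))), 2) = Pow(Add(-12, Mul(2, 36)), 2) = Pow(Add(-12, 72), 2) = Pow(60, 2) = 3600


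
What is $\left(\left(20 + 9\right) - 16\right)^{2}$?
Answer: $169$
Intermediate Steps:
$\left(\left(20 + 9\right) - 16\right)^{2} = \left(29 - 16\right)^{2} = 13^{2} = 169$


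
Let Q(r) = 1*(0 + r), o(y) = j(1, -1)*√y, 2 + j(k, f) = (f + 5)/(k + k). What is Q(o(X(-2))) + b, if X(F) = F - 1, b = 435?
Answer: 435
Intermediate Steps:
j(k, f) = -2 + (5 + f)/(2*k) (j(k, f) = -2 + (f + 5)/(k + k) = -2 + (5 + f)/((2*k)) = -2 + (5 + f)*(1/(2*k)) = -2 + (5 + f)/(2*k))
X(F) = -1 + F
o(y) = 0 (o(y) = ((½)*(5 - 1 - 4*1)/1)*√y = ((½)*1*(5 - 1 - 4))*√y = ((½)*1*0)*√y = 0*√y = 0)
Q(r) = r (Q(r) = 1*r = r)
Q(o(X(-2))) + b = 0 + 435 = 435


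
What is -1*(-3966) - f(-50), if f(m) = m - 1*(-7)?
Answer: 4009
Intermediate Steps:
f(m) = 7 + m (f(m) = m + 7 = 7 + m)
-1*(-3966) - f(-50) = -1*(-3966) - (7 - 50) = 3966 - 1*(-43) = 3966 + 43 = 4009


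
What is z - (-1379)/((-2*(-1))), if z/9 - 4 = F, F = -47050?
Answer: -845449/2 ≈ -4.2272e+5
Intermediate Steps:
z = -423414 (z = 36 + 9*(-47050) = 36 - 423450 = -423414)
z - (-1379)/((-2*(-1))) = -423414 - (-1379)/((-2*(-1))) = -423414 - (-1379)/2 = -423414 - 1*(-1379/2) = -423414 + 1379/2 = -845449/2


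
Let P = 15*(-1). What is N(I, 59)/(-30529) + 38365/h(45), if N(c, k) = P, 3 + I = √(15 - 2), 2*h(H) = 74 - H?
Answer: 2342490605/885341 ≈ 2645.9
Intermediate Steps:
h(H) = 37 - H/2 (h(H) = (74 - H)/2 = 37 - H/2)
P = -15
I = -3 + √13 (I = -3 + √(15 - 2) = -3 + √13 ≈ 0.60555)
N(c, k) = -15
N(I, 59)/(-30529) + 38365/h(45) = -15/(-30529) + 38365/(37 - ½*45) = -15*(-1/30529) + 38365/(37 - 45/2) = 15/30529 + 38365/(29/2) = 15/30529 + 38365*(2/29) = 15/30529 + 76730/29 = 2342490605/885341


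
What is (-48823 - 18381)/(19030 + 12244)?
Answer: -33602/15637 ≈ -2.1489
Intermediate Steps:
(-48823 - 18381)/(19030 + 12244) = -67204/31274 = -67204*1/31274 = -33602/15637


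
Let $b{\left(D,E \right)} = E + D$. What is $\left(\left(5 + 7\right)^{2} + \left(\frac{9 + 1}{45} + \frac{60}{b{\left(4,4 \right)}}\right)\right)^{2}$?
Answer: $\frac{7458361}{324} \approx 23020.0$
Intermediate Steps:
$b{\left(D,E \right)} = D + E$
$\left(\left(5 + 7\right)^{2} + \left(\frac{9 + 1}{45} + \frac{60}{b{\left(4,4 \right)}}\right)\right)^{2} = \left(\left(5 + 7\right)^{2} + \left(\frac{9 + 1}{45} + \frac{60}{4 + 4}\right)\right)^{2} = \left(12^{2} + \left(10 \cdot \frac{1}{45} + \frac{60}{8}\right)\right)^{2} = \left(144 + \left(\frac{2}{9} + 60 \cdot \frac{1}{8}\right)\right)^{2} = \left(144 + \left(\frac{2}{9} + \frac{15}{2}\right)\right)^{2} = \left(144 + \frac{139}{18}\right)^{2} = \left(\frac{2731}{18}\right)^{2} = \frac{7458361}{324}$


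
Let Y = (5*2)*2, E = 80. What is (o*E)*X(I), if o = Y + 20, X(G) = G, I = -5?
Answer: -16000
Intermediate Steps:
Y = 20 (Y = 10*2 = 20)
o = 40 (o = 20 + 20 = 40)
(o*E)*X(I) = (40*80)*(-5) = 3200*(-5) = -16000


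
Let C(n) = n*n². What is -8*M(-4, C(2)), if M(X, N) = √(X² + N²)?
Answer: -32*√5 ≈ -71.554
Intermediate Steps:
C(n) = n³
M(X, N) = √(N² + X²)
-8*M(-4, C(2)) = -8*√((2³)² + (-4)²) = -8*√(8² + 16) = -8*√(64 + 16) = -32*√5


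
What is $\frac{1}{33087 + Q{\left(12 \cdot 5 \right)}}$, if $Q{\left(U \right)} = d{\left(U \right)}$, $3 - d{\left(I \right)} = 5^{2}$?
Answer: $\frac{1}{33065} \approx 3.0243 \cdot 10^{-5}$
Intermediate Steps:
$d{\left(I \right)} = -22$ ($d{\left(I \right)} = 3 - 5^{2} = 3 - 25 = -22$)
$Q{\left(U \right)} = -22$
$\frac{1}{33087 + Q{\left(12 \cdot 5 \right)}} = \frac{1}{33087 - 22} = \frac{1}{33065}$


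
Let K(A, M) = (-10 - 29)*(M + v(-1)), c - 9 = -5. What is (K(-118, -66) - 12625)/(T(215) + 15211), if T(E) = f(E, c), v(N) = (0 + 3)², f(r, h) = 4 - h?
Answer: -1486/2173 ≈ -0.68385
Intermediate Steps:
c = 4 (c = 9 - 5 = 4)
v(N) = 9 (v(N) = 3² = 9)
T(E) = 0 (T(E) = 4 - 1*4 = 4 - 4 = 0)
K(A, M) = -351 - 39*M (K(A, M) = (-10 - 29)*(M + 9) = -39*(9 + M) = -351 - 39*M)
(K(-118, -66) - 12625)/(T(215) + 15211) = ((-351 - 39*(-66)) - 12625)/(0 + 15211) = ((-351 + 2574) - 12625)/15211 = (2223 - 12625)*(1/15211) = -10402*1/15211 = -1486/2173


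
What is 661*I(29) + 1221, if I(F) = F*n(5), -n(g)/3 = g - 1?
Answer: -228807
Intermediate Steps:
n(g) = 3 - 3*g (n(g) = -3*(g - 1) = -3*(-1 + g) = 3 - 3*g)
I(F) = -12*F (I(F) = F*(3 - 3*5) = F*(3 - 15) = F*(-12) = -12*F)
661*I(29) + 1221 = 661*(-12*29) + 1221 = 661*(-348) + 1221 = -230028 + 1221 = -228807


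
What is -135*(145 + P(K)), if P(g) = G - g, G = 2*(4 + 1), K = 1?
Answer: -20790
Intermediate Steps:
G = 10 (G = 2*5 = 10)
P(g) = 10 - g
-135*(145 + P(K)) = -135*(145 + (10 - 1*1)) = -135*(145 + (10 - 1)) = -135*(145 + 9) = -135*154 = -20790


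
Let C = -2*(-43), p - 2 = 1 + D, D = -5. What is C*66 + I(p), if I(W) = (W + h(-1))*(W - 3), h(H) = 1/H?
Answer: 5691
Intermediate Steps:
p = -2 (p = 2 + (1 - 5) = 2 - 4 = -2)
C = 86
I(W) = (-1 + W)*(-3 + W) (I(W) = (W + 1/(-1))*(W - 3) = (W - 1)*(-3 + W) = (-1 + W)*(-3 + W))
C*66 + I(p) = 86*66 + (3 + (-2)² - 4*(-2)) = 5676 + (3 + 4 + 8) = 5676 + 15 = 5691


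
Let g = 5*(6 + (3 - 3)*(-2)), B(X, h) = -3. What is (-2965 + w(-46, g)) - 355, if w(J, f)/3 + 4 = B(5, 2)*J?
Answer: -2918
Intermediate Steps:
g = 30 (g = 5*(6 + 0*(-2)) = 5*(6 + 0) = 5*6 = 30)
w(J, f) = -12 - 9*J (w(J, f) = -12 + 3*(-3*J) = -12 - 9*J)
(-2965 + w(-46, g)) - 355 = (-2965 + (-12 - 9*(-46))) - 355 = (-2965 + (-12 + 414)) - 355 = (-2965 + 402) - 355 = -2563 - 355 = -2918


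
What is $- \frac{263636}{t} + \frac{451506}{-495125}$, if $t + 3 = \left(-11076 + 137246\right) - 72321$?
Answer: $- \frac{77422283288}{13330250375} \approx -5.808$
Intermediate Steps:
$t = 53846$ ($t = -3 + \left(\left(-11076 + 137246\right) - 72321\right) = -3 + \left(126170 - 72321\right) = -3 + 53849 = 53846$)
$- \frac{263636}{t} + \frac{451506}{-495125} = - \frac{263636}{53846} + \frac{451506}{-495125} = \left(-263636\right) \frac{1}{53846} + 451506 \left(- \frac{1}{495125}\right) = - \frac{131818}{26923} - \frac{451506}{495125} = - \frac{77422283288}{13330250375}$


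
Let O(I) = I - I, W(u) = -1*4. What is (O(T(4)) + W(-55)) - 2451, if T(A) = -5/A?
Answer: -2455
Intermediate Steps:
W(u) = -4
O(I) = 0
(O(T(4)) + W(-55)) - 2451 = (0 - 4) - 2451 = -4 - 2451 = -2455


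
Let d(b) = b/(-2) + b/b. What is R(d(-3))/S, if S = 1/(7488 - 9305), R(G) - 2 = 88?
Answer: -163530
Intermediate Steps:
d(b) = 1 - b/2 (d(b) = b*(-½) + 1 = -b/2 + 1 = 1 - b/2)
R(G) = 90 (R(G) = 2 + 88 = 90)
S = -1/1817 (S = 1/(-1817) = -1/1817 ≈ -0.00055036)
R(d(-3))/S = 90/(-1/1817) = 90*(-1817) = -163530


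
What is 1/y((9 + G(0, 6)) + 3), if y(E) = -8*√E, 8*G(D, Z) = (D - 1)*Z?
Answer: -√5/60 ≈ -0.037268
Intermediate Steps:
G(D, Z) = Z*(-1 + D)/8 (G(D, Z) = ((D - 1)*Z)/8 = ((-1 + D)*Z)/8 = (Z*(-1 + D))/8 = Z*(-1 + D)/8)
1/y((9 + G(0, 6)) + 3) = 1/(-8*√((9 + (⅛)*6*(-1 + 0)) + 3)) = 1/(-8*√((9 + (⅛)*6*(-1)) + 3)) = 1/(-8*√((9 - ¾) + 3)) = 1/(-8*√(33/4 + 3)) = 1/(-12*√5) = -√5/60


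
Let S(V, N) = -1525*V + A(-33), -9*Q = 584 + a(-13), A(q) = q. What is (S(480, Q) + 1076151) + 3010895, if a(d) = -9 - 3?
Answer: 3355013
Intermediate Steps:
a(d) = -12
Q = -572/9 (Q = -(584 - 12)/9 = -⅑*572 = -572/9 ≈ -63.556)
S(V, N) = -33 - 1525*V (S(V, N) = -1525*V - 33 = -33 - 1525*V)
(S(480, Q) + 1076151) + 3010895 = ((-33 - 1525*480) + 1076151) + 3010895 = ((-33 - 732000) + 1076151) + 3010895 = (-732033 + 1076151) + 3010895 = 344118 + 3010895 = 3355013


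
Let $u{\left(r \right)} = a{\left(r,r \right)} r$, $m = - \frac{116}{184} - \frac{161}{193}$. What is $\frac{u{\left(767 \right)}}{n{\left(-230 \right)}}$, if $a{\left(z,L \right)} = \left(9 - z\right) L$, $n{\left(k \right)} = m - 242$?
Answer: $\frac{3958904944436}{2161479} \approx 1.8316 \cdot 10^{6}$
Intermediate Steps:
$m = - \frac{13003}{8878}$ ($m = \left(-116\right) \frac{1}{184} - \frac{161}{193} = - \frac{29}{46} - \frac{161}{193} = - \frac{13003}{8878} \approx -1.4646$)
$n{\left(k \right)} = - \frac{2161479}{8878}$ ($n{\left(k \right)} = - \frac{13003}{8878} - 242 = - \frac{2161479}{8878}$)
$a{\left(z,L \right)} = L \left(9 - z\right)$
$u{\left(r \right)} = r^{2} \left(9 - r\right)$ ($u{\left(r \right)} = r \left(9 - r\right) r = r^{2} \left(9 - r\right)$)
$\frac{u{\left(767 \right)}}{n{\left(-230 \right)}} = \frac{767^{2} \left(9 - 767\right)}{- \frac{2161479}{8878}} = 588289 \left(9 - 767\right) \left(- \frac{8878}{2161479}\right) = 588289 \left(-758\right) \left(- \frac{8878}{2161479}\right) = \left(-445923062\right) \left(- \frac{8878}{2161479}\right) = \frac{3958904944436}{2161479}$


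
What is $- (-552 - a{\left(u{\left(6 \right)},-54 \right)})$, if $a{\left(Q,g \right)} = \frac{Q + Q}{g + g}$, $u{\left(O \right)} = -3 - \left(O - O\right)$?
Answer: $\frac{9937}{18} \approx 552.06$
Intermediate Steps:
$u{\left(O \right)} = -3$ ($u{\left(O \right)} = -3 - 0 = -3 + 0 = -3$)
$a{\left(Q,g \right)} = \frac{Q}{g}$ ($a{\left(Q,g \right)} = \frac{2 Q}{2 g} = 2 Q \frac{1}{2 g} = \frac{Q}{g}$)
$- (-552 - a{\left(u{\left(6 \right)},-54 \right)}) = - (-552 - - \frac{3}{-54}) = - (-552 - \left(-3\right) \left(- \frac{1}{54}\right)) = - (-552 - \frac{1}{18}) = \left(-1\right) \left(- \frac{9937}{18}\right) = \frac{9937}{18}$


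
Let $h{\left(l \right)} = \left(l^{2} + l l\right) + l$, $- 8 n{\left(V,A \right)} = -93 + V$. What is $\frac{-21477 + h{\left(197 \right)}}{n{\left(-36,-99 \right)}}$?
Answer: $\frac{450704}{129} \approx 3493.8$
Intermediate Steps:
$n{\left(V,A \right)} = \frac{93}{8} - \frac{V}{8}$ ($n{\left(V,A \right)} = - \frac{-93 + V}{8} = \frac{93}{8} - \frac{V}{8}$)
$h{\left(l \right)} = l + 2 l^{2}$ ($h{\left(l \right)} = \left(l^{2} + l^{2}\right) + l = 2 l^{2} + l = l + 2 l^{2}$)
$\frac{-21477 + h{\left(197 \right)}}{n{\left(-36,-99 \right)}} = \frac{-21477 + 197 \left(1 + 2 \cdot 197\right)}{\frac{93}{8} - - \frac{9}{2}} = \frac{-21477 + 197 \left(1 + 394\right)}{\frac{93}{8} + \frac{9}{2}} = \frac{-21477 + 197 \cdot 395}{\frac{129}{8}} = \left(-21477 + 77815\right) \frac{8}{129} = 56338 \cdot \frac{8}{129} = \frac{450704}{129}$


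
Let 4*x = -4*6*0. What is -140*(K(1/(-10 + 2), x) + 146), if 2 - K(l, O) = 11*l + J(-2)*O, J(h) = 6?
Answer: -41825/2 ≈ -20913.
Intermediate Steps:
x = 0 (x = (-4*6*0)/4 = (-24*0)/4 = (¼)*0 = 0)
K(l, O) = 2 - 11*l - 6*O (K(l, O) = 2 - (11*l + 6*O) = 2 - (6*O + 11*l) = 2 + (-11*l - 6*O) = 2 - 11*l - 6*O)
-140*(K(1/(-10 + 2), x) + 146) = -140*((2 - 11/(-10 + 2) - 6*0) + 146) = -140*((2 - 11/(-8) + 0) + 146) = -140*((2 - 11*(-⅛) + 0) + 146) = -140*((2 + 11/8 + 0) + 146) = -140*(27/8 + 146) = -140*1195/8 = -41825/2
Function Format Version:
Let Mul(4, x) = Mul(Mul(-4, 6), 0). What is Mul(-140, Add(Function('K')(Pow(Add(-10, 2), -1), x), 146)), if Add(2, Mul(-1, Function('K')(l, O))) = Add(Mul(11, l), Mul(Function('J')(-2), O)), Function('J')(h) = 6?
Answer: Rational(-41825, 2) ≈ -20913.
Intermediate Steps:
x = 0 (x = Mul(Rational(1, 4), Mul(Mul(-4, 6), 0)) = Mul(Rational(1, 4), Mul(-24, 0)) = Mul(Rational(1, 4), 0) = 0)
Function('K')(l, O) = Add(2, Mul(-11, l), Mul(-6, O)) (Function('K')(l, O) = Add(2, Mul(-1, Add(Mul(11, l), Mul(6, O)))) = Add(2, Mul(-1, Add(Mul(6, O), Mul(11, l)))) = Add(2, Add(Mul(-11, l), Mul(-6, O))) = Add(2, Mul(-11, l), Mul(-6, O)))
Mul(-140, Add(Function('K')(Pow(Add(-10, 2), -1), x), 146)) = Mul(-140, Add(Add(2, Mul(-11, Pow(Add(-10, 2), -1)), Mul(-6, 0)), 146)) = Mul(-140, Add(Add(2, Mul(-11, Pow(-8, -1)), 0), 146)) = Mul(-140, Add(Add(2, Mul(-11, Rational(-1, 8)), 0), 146)) = Mul(-140, Add(Add(2, Rational(11, 8), 0), 146)) = Mul(-140, Add(Rational(27, 8), 146)) = Mul(-140, Rational(1195, 8)) = Rational(-41825, 2)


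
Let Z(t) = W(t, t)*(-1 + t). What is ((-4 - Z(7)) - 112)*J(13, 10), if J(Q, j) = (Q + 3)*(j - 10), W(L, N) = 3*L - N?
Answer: 0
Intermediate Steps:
W(L, N) = -N + 3*L
Z(t) = 2*t*(-1 + t) (Z(t) = (-t + 3*t)*(-1 + t) = (2*t)*(-1 + t) = 2*t*(-1 + t))
J(Q, j) = (-10 + j)*(3 + Q) (J(Q, j) = (3 + Q)*(-10 + j) = (-10 + j)*(3 + Q))
((-4 - Z(7)) - 112)*J(13, 10) = ((-4 - 2*7*(-1 + 7)) - 112)*(-30 - 10*13 + 3*10 + 13*10) = ((-4 - 2*7*6) - 112)*(-30 - 130 + 30 + 130) = ((-4 - 1*84) - 112)*0 = ((-4 - 84) - 112)*0 = (-88 - 112)*0 = -200*0 = 0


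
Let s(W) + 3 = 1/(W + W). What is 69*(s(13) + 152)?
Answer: 267375/26 ≈ 10284.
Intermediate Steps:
s(W) = -3 + 1/(2*W) (s(W) = -3 + 1/(W + W) = -3 + 1/(2*W))
69*(s(13) + 152) = 69*((-3 + (1/2)/13) + 152) = 69*((-3 + (1/2)*(1/13)) + 152) = 69*((-3 + 1/26) + 152) = 69*(-77/26 + 152) = 69*(3875/26) = 267375/26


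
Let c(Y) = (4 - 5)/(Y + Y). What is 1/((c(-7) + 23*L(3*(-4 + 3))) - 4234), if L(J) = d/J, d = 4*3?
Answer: -14/60563 ≈ -0.00023116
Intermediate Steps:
d = 12
L(J) = 12/J
c(Y) = -1/(2*Y)
1/((c(-7) + 23*L(3*(-4 + 3))) - 4234) = 1/((-½/(-7) + 23*(12/((3*(-4 + 3))))) - 4234) = 1/((-½*(-⅐) + 23*(12/((3*(-1))))) - 4234) = 1/((1/14 + 23*(12/(-3))) - 4234) = 1/((1/14 + 23*(12*(-⅓))) - 4234) = 1/((1/14 + 23*(-4)) - 4234) = 1/((1/14 - 92) - 4234) = 1/(-1287/14 - 4234) = 1/(-60563/14) = -14/60563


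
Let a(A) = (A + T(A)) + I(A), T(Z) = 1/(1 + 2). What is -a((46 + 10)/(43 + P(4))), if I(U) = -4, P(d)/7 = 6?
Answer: 767/255 ≈ 3.0078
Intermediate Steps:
P(d) = 42 (P(d) = 7*6 = 42)
T(Z) = 1/3
a(A) = -11/3 + A (a(A) = (A + 1/3) - 4 = (1/3 + A) - 4 = -11/3 + A)
-a((46 + 10)/(43 + P(4))) = -(-11/3 + (46 + 10)/(43 + 42)) = -(-11/3 + 56/85) = -1*(-767/255) = 767/255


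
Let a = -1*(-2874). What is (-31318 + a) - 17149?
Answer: -45593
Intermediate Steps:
a = 2874
(-31318 + a) - 17149 = (-31318 + 2874) - 17149 = -28444 - 17149 = -45593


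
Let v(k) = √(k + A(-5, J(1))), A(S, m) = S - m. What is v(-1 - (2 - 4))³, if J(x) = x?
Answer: -5*I*√5 ≈ -11.18*I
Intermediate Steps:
v(k) = √(-6 + k) (v(k) = √(k + (-5 - 1*1)) = √(k + (-5 - 1)) = √(k - 6) = √(-6 + k))
v(-1 - (2 - 4))³ = (√(-6 + (-1 - (2 - 4))))³ = (√(-6 + (-1 - 1*(-2))))³ = (√(-6 + (-1 + 2)))³ = (√(-6 + 1))³ = (√(-5))³ = (I*√5)³ = -5*I*√5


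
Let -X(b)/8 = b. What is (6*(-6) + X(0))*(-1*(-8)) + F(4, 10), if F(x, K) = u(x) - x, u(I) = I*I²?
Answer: -228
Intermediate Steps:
u(I) = I³
X(b) = -8*b
F(x, K) = x³ - x
(6*(-6) + X(0))*(-1*(-8)) + F(4, 10) = (6*(-6) - 8*0)*(-1*(-8)) + (4³ - 1*4) = (-36 + 0)*8 + (64 - 4) = -36*8 + 60 = -288 + 60 = -228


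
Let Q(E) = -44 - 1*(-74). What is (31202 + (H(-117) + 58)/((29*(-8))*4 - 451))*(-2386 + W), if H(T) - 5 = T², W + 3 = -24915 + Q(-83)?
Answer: -1173158544844/1379 ≈ -8.5073e+8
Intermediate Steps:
Q(E) = 30 (Q(E) = -44 + 74 = 30)
W = -24888 (W = -3 + (-24915 + 30) = -3 - 24885 = -24888)
H(T) = 5 + T²
(31202 + (H(-117) + 58)/((29*(-8))*4 - 451))*(-2386 + W) = (31202 + ((5 + (-117)²) + 58)/((29*(-8))*4 - 451))*(-2386 - 24888) = (31202 + ((5 + 13689) + 58)/(-232*4 - 451))*(-27274) = (31202 + (13694 + 58)/(-928 - 451))*(-27274) = (31202 + 13752/(-1379))*(-27274) = (31202 + 13752*(-1/1379))*(-27274) = (31202 - 13752/1379)*(-27274) = (43013806/1379)*(-27274) = -1173158544844/1379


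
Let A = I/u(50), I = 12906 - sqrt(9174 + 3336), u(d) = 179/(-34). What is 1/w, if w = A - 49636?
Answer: -208616624/10866299695793 - 9129*sqrt(1390)/43465198783172 ≈ -1.9206e-5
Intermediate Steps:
u(d) = -179/34 (u(d) = 179*(-1/34) = -179/34)
I = 12906 - 3*sqrt(1390) (I = 12906 - sqrt(12510) = 12906 - 3*sqrt(1390) ≈ 12794.)
A = -438804/179 + 102*sqrt(1390)/179 (A = (12906 - 3*sqrt(1390))/(-179/34) = (12906 - 3*sqrt(1390))*(-34/179) = -438804/179 + 102*sqrt(1390)/179 ≈ -2430.2)
w = -9323648/179 + 102*sqrt(1390)/179 (w = (-438804/179 + 102*sqrt(1390)/179) - 49636 = -9323648/179 + 102*sqrt(1390)/179 ≈ -52066.)
1/w = 1/(-9323648/179 + 102*sqrt(1390)/179)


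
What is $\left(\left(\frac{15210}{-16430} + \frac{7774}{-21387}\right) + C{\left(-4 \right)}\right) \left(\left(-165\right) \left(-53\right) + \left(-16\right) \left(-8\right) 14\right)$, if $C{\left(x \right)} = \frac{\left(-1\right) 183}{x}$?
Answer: $\frac{65847806354179}{140555364} \approx 4.6848 \cdot 10^{5}$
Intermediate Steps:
$C{\left(x \right)} = - \frac{183}{x}$
$\left(\left(\frac{15210}{-16430} + \frac{7774}{-21387}\right) + C{\left(-4 \right)}\right) \left(\left(-165\right) \left(-53\right) + \left(-16\right) \left(-8\right) 14\right) = \left(\left(\frac{15210}{-16430} + \frac{7774}{-21387}\right) - \frac{183}{-4}\right) \left(\left(-165\right) \left(-53\right) + \left(-16\right) \left(-8\right) 14\right) = \left(\left(15210 \left(- \frac{1}{16430}\right) + 7774 \left(- \frac{1}{21387}\right)\right) - - \frac{183}{4}\right) \left(8745 + 128 \cdot 14\right) = \left(\left(- \frac{1521}{1643} - \frac{7774}{21387}\right) + \frac{183}{4}\right) \left(8745 + 1792\right) = \left(- \frac{45302309}{35138841} + \frac{183}{4}\right) 10537 = \frac{6249198667}{140555364} \cdot 10537 = \frac{65847806354179}{140555364}$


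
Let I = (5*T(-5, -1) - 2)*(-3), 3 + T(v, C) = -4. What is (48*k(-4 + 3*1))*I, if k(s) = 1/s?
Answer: -5328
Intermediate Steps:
k(s) = 1/s
T(v, C) = -7 (T(v, C) = -3 - 4 = -7)
I = 111 (I = (5*(-7) - 2)*(-3) = (-35 - 2)*(-3) = -37*(-3) = 111)
(48*k(-4 + 3*1))*I = (48/(-4 + 3*1))*111 = (48/(-4 + 3))*111 = (48/(-1))*111 = (48*(-1))*111 = -48*111 = -5328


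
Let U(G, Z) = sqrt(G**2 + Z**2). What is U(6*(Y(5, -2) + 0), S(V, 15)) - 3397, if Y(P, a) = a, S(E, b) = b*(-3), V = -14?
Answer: -3397 + 3*sqrt(241) ≈ -3350.4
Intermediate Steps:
S(E, b) = -3*b
U(6*(Y(5, -2) + 0), S(V, 15)) - 3397 = sqrt((6*(-2 + 0))**2 + (-3*15)**2) - 3397 = sqrt((6*(-2))**2 + (-45)**2) - 3397 = sqrt((-12)**2 + 2025) - 3397 = sqrt(144 + 2025) - 3397 = sqrt(2169) - 3397 = 3*sqrt(241) - 3397 = -3397 + 3*sqrt(241)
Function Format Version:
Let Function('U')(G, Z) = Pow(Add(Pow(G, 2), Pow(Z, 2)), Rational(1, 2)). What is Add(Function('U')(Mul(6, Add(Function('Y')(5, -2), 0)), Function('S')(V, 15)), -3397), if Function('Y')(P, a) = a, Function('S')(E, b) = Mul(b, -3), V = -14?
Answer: Add(-3397, Mul(3, Pow(241, Rational(1, 2)))) ≈ -3350.4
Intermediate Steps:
Function('S')(E, b) = Mul(-3, b)
Add(Function('U')(Mul(6, Add(Function('Y')(5, -2), 0)), Function('S')(V, 15)), -3397) = Add(Pow(Add(Pow(Mul(6, Add(-2, 0)), 2), Pow(Mul(-3, 15), 2)), Rational(1, 2)), -3397) = Add(Pow(Add(Pow(Mul(6, -2), 2), Pow(-45, 2)), Rational(1, 2)), -3397) = Add(Pow(Add(Pow(-12, 2), 2025), Rational(1, 2)), -3397) = Add(Pow(Add(144, 2025), Rational(1, 2)), -3397) = Add(Pow(2169, Rational(1, 2)), -3397) = Add(Mul(3, Pow(241, Rational(1, 2))), -3397) = Add(-3397, Mul(3, Pow(241, Rational(1, 2))))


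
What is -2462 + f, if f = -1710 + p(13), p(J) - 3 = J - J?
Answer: -4169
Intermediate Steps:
p(J) = 3 (p(J) = 3 + (J - J) = 3 + 0 = 3)
f = -1707 (f = -1710 + 3 = -1707)
-2462 + f = -2462 - 1707 = -4169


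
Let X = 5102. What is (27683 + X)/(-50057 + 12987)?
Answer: -6557/7414 ≈ -0.88441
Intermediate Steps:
(27683 + X)/(-50057 + 12987) = (27683 + 5102)/(-50057 + 12987) = 32785/(-37070) = 32785*(-1/37070) = -6557/7414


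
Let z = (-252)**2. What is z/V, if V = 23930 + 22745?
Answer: 63504/46675 ≈ 1.3606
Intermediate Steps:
z = 63504
V = 46675
z/V = 63504/46675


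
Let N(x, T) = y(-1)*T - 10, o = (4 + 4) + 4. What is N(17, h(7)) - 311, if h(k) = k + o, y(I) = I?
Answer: -340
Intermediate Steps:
o = 12 (o = 8 + 4 = 12)
h(k) = 12 + k (h(k) = k + 12 = 12 + k)
N(x, T) = -10 - T (N(x, T) = -T - 10 = -10 - T)
N(17, h(7)) - 311 = (-10 - (12 + 7)) - 311 = (-10 - 1*19) - 311 = (-10 - 19) - 311 = -29 - 311 = -340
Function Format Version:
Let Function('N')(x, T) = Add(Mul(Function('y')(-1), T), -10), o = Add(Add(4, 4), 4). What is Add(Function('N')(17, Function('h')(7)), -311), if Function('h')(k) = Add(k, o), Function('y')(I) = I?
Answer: -340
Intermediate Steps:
o = 12 (o = Add(8, 4) = 12)
Function('h')(k) = Add(12, k) (Function('h')(k) = Add(k, 12) = Add(12, k))
Function('N')(x, T) = Add(-10, Mul(-1, T)) (Function('N')(x, T) = Add(Mul(-1, T), -10) = Add(-10, Mul(-1, T)))
Add(Function('N')(17, Function('h')(7)), -311) = Add(Add(-10, Mul(-1, Add(12, 7))), -311) = Add(Add(-10, Mul(-1, 19)), -311) = Add(Add(-10, -19), -311) = Add(-29, -311) = -340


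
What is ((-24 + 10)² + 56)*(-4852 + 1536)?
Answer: -835632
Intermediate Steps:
((-24 + 10)² + 56)*(-4852 + 1536) = ((-14)² + 56)*(-3316) = (196 + 56)*(-3316) = 252*(-3316) = -835632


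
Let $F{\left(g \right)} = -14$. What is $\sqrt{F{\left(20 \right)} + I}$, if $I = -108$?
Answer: $i \sqrt{122} \approx 11.045 i$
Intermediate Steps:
$\sqrt{F{\left(20 \right)} + I} = \sqrt{-14 - 108} = \sqrt{-122} = i \sqrt{122}$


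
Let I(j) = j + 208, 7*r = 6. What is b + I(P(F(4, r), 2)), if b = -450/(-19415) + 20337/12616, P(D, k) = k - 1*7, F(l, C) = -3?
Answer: 10024653395/48987928 ≈ 204.64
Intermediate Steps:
r = 6/7 (r = (⅐)*6 = 6/7 ≈ 0.85714)
P(D, k) = -7 + k (P(D, k) = k - 7 = -7 + k)
I(j) = 208 + j
b = 80104011/48987928 (b = -450*(-1/19415) + 20337*(1/12616) = 90/3883 + 20337/12616 = 80104011/48987928 ≈ 1.6352)
b + I(P(F(4, r), 2)) = 80104011/48987928 + (208 + (-7 + 2)) = 80104011/48987928 + (208 - 5) = 80104011/48987928 + 203 = 10024653395/48987928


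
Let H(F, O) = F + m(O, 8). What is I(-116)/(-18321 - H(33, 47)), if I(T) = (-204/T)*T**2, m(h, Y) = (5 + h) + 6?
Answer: -5916/4603 ≈ -1.2852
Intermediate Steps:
m(h, Y) = 11 + h
H(F, O) = 11 + F + O (H(F, O) = F + (11 + O) = 11 + F + O)
I(T) = -204*T
I(-116)/(-18321 - H(33, 47)) = (-204*(-116))/(-18321 - (11 + 33 + 47)) = 23664/(-18321 - 1*91) = 23664/(-18321 - 91) = 23664/(-18412) = 23664*(-1/18412) = -5916/4603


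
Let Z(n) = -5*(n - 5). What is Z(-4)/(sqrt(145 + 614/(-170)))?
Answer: 15*sqrt(1021530)/4006 ≈ 3.7845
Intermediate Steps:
Z(n) = 25 - 5*n (Z(n) = -5*(-5 + n) = 25 - 5*n)
Z(-4)/(sqrt(145 + 614/(-170))) = (25 - 5*(-4))/(sqrt(145 + 614/(-170))) = (25 + 20)/(sqrt(145 + 614*(-1/170))) = 45/(sqrt(145 - 307/85)) = 45/(sqrt(12018/85)) = 45/((sqrt(1021530)/85)) = 45*(sqrt(1021530)/12018) = 15*sqrt(1021530)/4006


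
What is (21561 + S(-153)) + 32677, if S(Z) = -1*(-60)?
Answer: 54298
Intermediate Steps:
S(Z) = 60
(21561 + S(-153)) + 32677 = (21561 + 60) + 32677 = 21621 + 32677 = 54298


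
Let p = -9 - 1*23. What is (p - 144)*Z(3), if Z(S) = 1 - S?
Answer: 352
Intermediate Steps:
p = -32 (p = -9 - 23 = -32)
(p - 144)*Z(3) = (-32 - 144)*(1 - 1*3) = -176*(1 - 3) = -176*(-2) = 352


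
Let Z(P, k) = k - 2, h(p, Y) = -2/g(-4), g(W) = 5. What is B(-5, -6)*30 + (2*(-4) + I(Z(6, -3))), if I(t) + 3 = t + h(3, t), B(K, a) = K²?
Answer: 3668/5 ≈ 733.60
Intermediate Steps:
h(p, Y) = -⅖ (h(p, Y) = -2/5 = -2*⅕ = -⅖)
Z(P, k) = -2 + k
I(t) = -17/5 + t (I(t) = -3 + (t - ⅖) = -3 + (-⅖ + t) = -17/5 + t)
B(-5, -6)*30 + (2*(-4) + I(Z(6, -3))) = (-5)²*30 + (2*(-4) + (-17/5 + (-2 - 3))) = 25*30 + (-8 + (-17/5 - 5)) = 750 + (-8 - 42/5) = 750 - 82/5 = 3668/5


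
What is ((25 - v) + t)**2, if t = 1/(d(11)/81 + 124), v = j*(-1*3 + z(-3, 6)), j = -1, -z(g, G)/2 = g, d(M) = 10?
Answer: 79294617649/101082916 ≈ 784.45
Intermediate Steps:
z(g, G) = -2*g
v = -3 (v = -(-1*3 - 2*(-3)) = -(-3 + 6) = -1*3 = -3)
t = 81/10054 (t = 1/(10/81 + 124) = 1/(10054/81) = 81/10054 ≈ 0.0080565)
((25 - v) + t)**2 = ((25 - 1*(-3)) + 81/10054)**2 = ((25 + 3) + 81/10054)**2 = (28 + 81/10054)**2 = (281593/10054)**2 = 79294617649/101082916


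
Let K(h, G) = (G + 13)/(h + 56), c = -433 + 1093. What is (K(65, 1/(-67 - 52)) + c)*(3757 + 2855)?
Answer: 62846306232/14399 ≈ 4.3646e+6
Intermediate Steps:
c = 660
K(h, G) = (13 + G)/(56 + h)
(K(65, 1/(-67 - 52)) + c)*(3757 + 2855) = ((13 + 1/(-67 - 52))/(56 + 65) + 660)*(3757 + 2855) = ((13 + 1/(-119))/121 + 660)*6612 = ((13 - 1/119)/121 + 660)*6612 = ((1/121)*(1546/119) + 660)*6612 = (1546/14399 + 660)*6612 = (9504886/14399)*6612 = 62846306232/14399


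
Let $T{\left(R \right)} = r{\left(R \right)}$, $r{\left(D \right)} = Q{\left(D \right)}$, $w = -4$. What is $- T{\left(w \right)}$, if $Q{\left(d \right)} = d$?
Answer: $4$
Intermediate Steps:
$r{\left(D \right)} = D$
$T{\left(R \right)} = R$
$- T{\left(w \right)} = \left(-1\right) \left(-4\right) = 4$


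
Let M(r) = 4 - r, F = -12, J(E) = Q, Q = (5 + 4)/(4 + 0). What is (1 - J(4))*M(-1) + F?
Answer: -73/4 ≈ -18.250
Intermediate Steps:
Q = 9/4 ≈ 2.2500
J(E) = 9/4
(1 - J(4))*M(-1) + F = (1 - 1*9/4)*(4 - 1*(-1)) - 12 = (1 - 9/4)*(4 + 1) - 12 = -5/4*5 - 12 = -25/4 - 12 = -73/4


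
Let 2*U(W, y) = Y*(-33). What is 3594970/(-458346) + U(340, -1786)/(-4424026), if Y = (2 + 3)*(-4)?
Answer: -3976098000850/506933655249 ≈ -7.8434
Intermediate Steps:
Y = -20 (Y = 5*(-4) = -20)
U(W, y) = 330 (U(W, y) = (-20*(-33))/2 = (½)*660 = 330)
3594970/(-458346) + U(340, -1786)/(-4424026) = 3594970/(-458346) + 330/(-4424026) = 3594970*(-1/458346) + 330*(-1/4424026) = -1797485/229173 - 165/2212013 = -3976098000850/506933655249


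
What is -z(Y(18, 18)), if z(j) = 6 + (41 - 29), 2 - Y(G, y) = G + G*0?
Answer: -18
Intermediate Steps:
Y(G, y) = 2 - G (Y(G, y) = 2 - (G + G*0) = 2 - (G + 0) = 2 - G)
z(j) = 18 (z(j) = 6 + 12 = 18)
-z(Y(18, 18)) = -1*18 = -18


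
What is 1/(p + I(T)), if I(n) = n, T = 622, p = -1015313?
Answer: -1/1014691 ≈ -9.8552e-7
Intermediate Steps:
1/(p + I(T)) = 1/(-1015313 + 622) = 1/(-1014691) = -1/1014691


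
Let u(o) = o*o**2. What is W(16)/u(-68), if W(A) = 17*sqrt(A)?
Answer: -1/4624 ≈ -0.00021626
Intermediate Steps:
u(o) = o**3
W(16)/u(-68) = (17*sqrt(16))/((-68)**3) = (17*4)/(-314432) = 68*(-1/314432) = -1/4624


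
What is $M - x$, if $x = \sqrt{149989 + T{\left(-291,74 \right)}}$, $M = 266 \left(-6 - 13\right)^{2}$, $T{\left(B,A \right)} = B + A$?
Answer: $96026 - 2 \sqrt{37443} \approx 95639.0$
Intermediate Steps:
$T{\left(B,A \right)} = A + B$
$M = 96026$ ($M = 266 \left(-6 - 13\right)^{2} = 266 \left(-19\right)^{2} = 266 \cdot 361 = 96026$)
$x = 2 \sqrt{37443}$ ($x = \sqrt{149989 + \left(74 - 291\right)} = \sqrt{149989 - 217} = \sqrt{149772} = 2 \sqrt{37443} \approx 387.0$)
$M - x = 96026 - 2 \sqrt{37443}$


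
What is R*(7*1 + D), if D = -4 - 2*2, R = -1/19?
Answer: 1/19 ≈ 0.052632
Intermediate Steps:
R = -1/19 (R = -1*1/19 = -1/19 ≈ -0.052632)
D = -8 (D = -4 - 4 = -8)
R*(7*1 + D) = -(7*1 - 8)/19 = -(7 - 8)/19 = -1/19*(-1) = 1/19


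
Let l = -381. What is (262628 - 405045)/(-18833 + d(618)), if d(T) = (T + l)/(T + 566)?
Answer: 168621728/22298035 ≈ 7.5622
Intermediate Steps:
d(T) = (-381 + T)/(566 + T) (d(T) = (T - 381)/(T + 566) = (-381 + T)/(566 + T))
(262628 - 405045)/(-18833 + d(618)) = (262628 - 405045)/(-18833 + (-381 + 618)/(566 + 618)) = -142417/(-18833 + 237/1184) = -142417/(-22298035/1184) = -142417*(-1184/22298035) = 168621728/22298035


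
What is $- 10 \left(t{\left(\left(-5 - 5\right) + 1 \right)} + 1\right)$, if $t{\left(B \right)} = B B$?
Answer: $-820$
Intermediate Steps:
$t{\left(B \right)} = B^{2}$
$- 10 \left(t{\left(\left(-5 - 5\right) + 1 \right)} + 1\right) = - 10 \left(\left(\left(-5 - 5\right) + 1\right)^{2} + 1\right) = - 10 \left(\left(-10 + 1\right)^{2} + 1\right) = - 10 \left(\left(-9\right)^{2} + 1\right) = - 10 \left(81 + 1\right) = \left(-10\right) 82 = -820$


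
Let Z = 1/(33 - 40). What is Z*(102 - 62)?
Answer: -40/7 ≈ -5.7143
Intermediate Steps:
Z = -⅐ (Z = 1/(-7) = -⅐ ≈ -0.14286)
Z*(102 - 62) = -(102 - 62)/7 = -⅐*40 = -40/7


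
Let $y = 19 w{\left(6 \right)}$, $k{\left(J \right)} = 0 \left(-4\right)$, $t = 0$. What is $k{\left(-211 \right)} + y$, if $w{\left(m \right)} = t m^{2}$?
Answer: $0$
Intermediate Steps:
$w{\left(m \right)} = 0$ ($w{\left(m \right)} = 0 m^{2} = 0$)
$k{\left(J \right)} = 0$
$y = 0$ ($y = 19 \cdot 0 = 0$)
$k{\left(-211 \right)} + y = 0 + 0 = 0$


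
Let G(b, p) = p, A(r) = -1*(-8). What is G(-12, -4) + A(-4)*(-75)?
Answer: -604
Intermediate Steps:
A(r) = 8
G(-12, -4) + A(-4)*(-75) = -4 + 8*(-75) = -4 - 600 = -604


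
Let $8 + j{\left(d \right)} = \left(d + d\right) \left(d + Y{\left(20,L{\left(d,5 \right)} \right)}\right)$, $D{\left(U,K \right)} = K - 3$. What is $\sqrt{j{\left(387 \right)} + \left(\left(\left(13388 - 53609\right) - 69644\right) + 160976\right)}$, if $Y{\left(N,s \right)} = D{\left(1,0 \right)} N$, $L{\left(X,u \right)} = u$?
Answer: $\sqrt{304201} \approx 551.54$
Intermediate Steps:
$D{\left(U,K \right)} = -3 + K$ ($D{\left(U,K \right)} = K - 3 = -3 + K$)
$Y{\left(N,s \right)} = - 3 N$ ($Y{\left(N,s \right)} = \left(-3 + 0\right) N = - 3 N$)
$j{\left(d \right)} = -8 + 2 d \left(-60 + d\right)$ ($j{\left(d \right)} = -8 + \left(d + d\right) \left(d - 60\right) = -8 + 2 d \left(d - 60\right) = -8 + 2 d \left(-60 + d\right)$)
$\sqrt{j{\left(387 \right)} + \left(\left(\left(13388 - 53609\right) - 69644\right) + 160976\right)} = \sqrt{\left(-8 - 46440 + 2 \cdot 387^{2}\right) + \left(\left(\left(13388 - 53609\right) - 69644\right) + 160976\right)} = \sqrt{\left(-8 - 46440 + 2 \cdot 149769\right) + \left(\left(\left(13388 - 53609\right) - 69644\right) + 160976\right)} = \sqrt{\left(-8 - 46440 + 299538\right) + \left(\left(-40221 - 69644\right) + 160976\right)} = \sqrt{253090 + \left(-109865 + 160976\right)} = \sqrt{253090 + 51111} = \sqrt{304201}$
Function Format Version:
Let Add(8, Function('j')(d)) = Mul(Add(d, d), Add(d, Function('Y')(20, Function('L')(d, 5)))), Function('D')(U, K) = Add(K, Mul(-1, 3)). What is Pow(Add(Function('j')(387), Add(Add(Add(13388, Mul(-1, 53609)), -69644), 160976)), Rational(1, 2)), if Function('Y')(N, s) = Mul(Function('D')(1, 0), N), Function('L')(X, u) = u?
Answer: Pow(304201, Rational(1, 2)) ≈ 551.54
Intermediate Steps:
Function('D')(U, K) = Add(-3, K) (Function('D')(U, K) = Add(K, -3) = Add(-3, K))
Function('Y')(N, s) = Mul(-3, N) (Function('Y')(N, s) = Mul(Add(-3, 0), N) = Mul(-3, N))
Function('j')(d) = Add(-8, Mul(2, d, Add(-60, d))) (Function('j')(d) = Add(-8, Mul(Add(d, d), Add(d, Mul(-3, 20)))) = Add(-8, Mul(Mul(2, d), Add(d, -60))) = Add(-8, Mul(Mul(2, d), Add(-60, d))) = Add(-8, Mul(2, d, Add(-60, d))))
Pow(Add(Function('j')(387), Add(Add(Add(13388, Mul(-1, 53609)), -69644), 160976)), Rational(1, 2)) = Pow(Add(Add(-8, Mul(-120, 387), Mul(2, Pow(387, 2))), Add(Add(Add(13388, Mul(-1, 53609)), -69644), 160976)), Rational(1, 2)) = Pow(Add(Add(-8, -46440, Mul(2, 149769)), Add(Add(Add(13388, -53609), -69644), 160976)), Rational(1, 2)) = Pow(Add(Add(-8, -46440, 299538), Add(Add(-40221, -69644), 160976)), Rational(1, 2)) = Pow(Add(253090, Add(-109865, 160976)), Rational(1, 2)) = Pow(Add(253090, 51111), Rational(1, 2)) = Pow(304201, Rational(1, 2))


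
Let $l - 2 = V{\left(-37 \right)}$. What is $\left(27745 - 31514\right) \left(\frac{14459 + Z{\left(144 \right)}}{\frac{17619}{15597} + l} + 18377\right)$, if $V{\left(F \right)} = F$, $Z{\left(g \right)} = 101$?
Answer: $- \frac{425405043737}{6289} \approx -6.7643 \cdot 10^{7}$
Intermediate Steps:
$l = -35$ ($l = 2 - 37 = -35$)
$\left(27745 - 31514\right) \left(\frac{14459 + Z{\left(144 \right)}}{\frac{17619}{15597} + l} + 18377\right) = \left(27745 - 31514\right) \left(\frac{14459 + 101}{\frac{17619}{15597} - 35} + 18377\right) = - 3769 \left(\frac{14560}{17619 \cdot \frac{1}{15597} - 35} + 18377\right) = - 3769 \left(\frac{14560}{\frac{5873}{5199} - 35} + 18377\right) = - 3769 \left(\frac{14560}{- \frac{176092}{5199}} + 18377\right) = - 3769 \left(14560 \left(- \frac{5199}{176092}\right) + 18377\right) = - 3769 \left(- \frac{2703480}{6289} + 18377\right) = \left(-3769\right) \frac{112869473}{6289} = - \frac{425405043737}{6289}$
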